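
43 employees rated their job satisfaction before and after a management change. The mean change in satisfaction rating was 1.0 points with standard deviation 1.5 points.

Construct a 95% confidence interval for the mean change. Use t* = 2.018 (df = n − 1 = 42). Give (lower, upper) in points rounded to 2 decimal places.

(0.54, 1.46)

Paired design: SE = s_d/√n = 1.5/√43 = 0.2287.
t* = 2.018; margin of error = 2.018 × 0.2287 = 0.4615.
1.0 ± 0.4615 → (0.54, 1.46).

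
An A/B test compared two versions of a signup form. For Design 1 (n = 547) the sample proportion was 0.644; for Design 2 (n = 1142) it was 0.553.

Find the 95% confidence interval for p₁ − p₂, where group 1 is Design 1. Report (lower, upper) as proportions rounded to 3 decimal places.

(0.042, 0.140)

SE₁ = √(p̂₁(1−p̂₁)/n₁) = √(0.6440·0.3560/547) = 0.02047; SE₂ = √(0.5530·0.4470/1142) = 0.01471.
Independent samples: SE of the difference = √(SE₁² + SE₂²) = √(0.0004190209 + 0.0002163841) = 0.02521.
z* for 95% confidence is 1.960, so the margin of error is 1.960 × 0.02521 = 0.04941.
Point estimate p̂₁ − p̂₂ = 0.6440 − 0.5530 = 0.0910.
0.0910 ± 0.04941 → (0.042, 0.140).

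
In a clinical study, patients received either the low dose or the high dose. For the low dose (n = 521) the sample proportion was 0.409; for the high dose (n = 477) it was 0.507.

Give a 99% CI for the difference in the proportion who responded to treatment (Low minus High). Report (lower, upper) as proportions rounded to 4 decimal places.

Each SE is √(p̂(1−p̂)/n): √(0.4090·0.5910/521) = 0.02154 and √(0.5070·0.4930/477) = 0.02289.
SE(p̂₁ − p̂₂) = √(SE₁² + SE₂²) = √(0.0004639716 + 0.0005239521) = 0.03143, since the two samples are independent.
At 99% confidence z* = 2.576; margin = 2.576 × 0.03143 = 0.08096.
The difference is 0.4090 − 0.5070 = -0.0980, so the interval is -0.0980 ± 0.08096 = (-0.1790, -0.0170).

(-0.1790, -0.0170)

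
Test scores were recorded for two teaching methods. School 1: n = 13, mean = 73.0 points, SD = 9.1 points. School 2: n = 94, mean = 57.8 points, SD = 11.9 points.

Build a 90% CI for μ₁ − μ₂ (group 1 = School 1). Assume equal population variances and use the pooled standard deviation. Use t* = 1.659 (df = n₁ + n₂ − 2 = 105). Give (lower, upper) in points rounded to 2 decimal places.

s_p = √[((n₁−1)s₁² + (n₂−1)s₂²)/(n₁+n₂−2)] = √[(12·9.1² + 93·11.9²)/105] = 11.6142.
SE = 11.6142·√(1/13 + 1/94) = 3.4367.
With t* = 1.659, margin = 1.659 × 3.4367 = 5.7015.
x̄₁ − x̄₂ = 73.0 − 57.8 = 15.2000; interval 15.2000 ± 5.7015 = (9.50, 20.90).

(9.50, 20.90)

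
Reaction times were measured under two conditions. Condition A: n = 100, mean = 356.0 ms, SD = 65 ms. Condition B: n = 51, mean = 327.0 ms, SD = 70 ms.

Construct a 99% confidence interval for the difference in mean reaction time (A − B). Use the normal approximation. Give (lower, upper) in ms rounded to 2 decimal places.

(-1.30, 59.30)

Standard errors of each mean: 65/√100 = 6.5000 and 70/√51 = 9.8020.
SE(x̄₁ − x̄₂) = √(6.5000² + 9.8020²) = 11.7613 for independent samples with unequal variances.
With z* = 2.576, the margin is 2.576 × 11.7613 = 30.2971.
x̄₁ − x̄₂ = 356.0 − 327.0 = 29.0000; the interval is 29.0000 ± 30.2971 = (-1.30, 59.30).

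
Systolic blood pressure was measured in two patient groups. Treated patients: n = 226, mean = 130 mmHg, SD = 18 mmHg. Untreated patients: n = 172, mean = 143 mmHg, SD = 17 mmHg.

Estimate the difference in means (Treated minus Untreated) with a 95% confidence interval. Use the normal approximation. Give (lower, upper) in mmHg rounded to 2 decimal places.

(-16.46, -9.54)

Per-group SEs: s₁/√n₁ = 18/√226 = 1.1973, s₂/√n₂ = 17/√172 = 1.2962.
Unpooled SE of the difference: √(1.43352729 + 1.68013444) = 1.7646.
Margin of error = z* · SE = 1.960 × 1.7646 = 3.4586.
x̄₁ − x̄₂ = 130 − 143 = -13.0000.
CI: -13.0000 ± 3.4586 = (-16.46, -9.54).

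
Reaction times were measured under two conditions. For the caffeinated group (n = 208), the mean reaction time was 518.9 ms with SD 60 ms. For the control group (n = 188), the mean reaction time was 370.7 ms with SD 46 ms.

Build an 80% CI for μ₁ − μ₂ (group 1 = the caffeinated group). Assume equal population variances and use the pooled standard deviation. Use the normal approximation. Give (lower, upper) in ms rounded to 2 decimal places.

s_p = √[((n₁−1)s₁² + (n₂−1)s₂²)/(n₁+n₂−2)] = √[(207·60² + 187·46²)/394] = 53.8114.
SE = 53.8114·√(1/208 + 1/188) = 5.4152.
With z* = 1.282, margin = 1.282 × 5.4152 = 6.9423.
x̄₁ − x̄₂ = 518.9 − 370.7 = 148.2000; interval 148.2000 ± 6.9423 = (141.26, 155.14).

(141.26, 155.14)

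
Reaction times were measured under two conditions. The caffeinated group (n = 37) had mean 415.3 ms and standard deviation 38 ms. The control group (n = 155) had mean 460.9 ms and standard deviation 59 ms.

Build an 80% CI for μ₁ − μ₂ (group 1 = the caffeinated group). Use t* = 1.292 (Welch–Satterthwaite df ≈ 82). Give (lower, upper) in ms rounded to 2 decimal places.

(-55.73, -35.47)

Standard errors of each mean: 38/√37 = 6.2472 and 59/√155 = 4.7390.
SE(x̄₁ − x̄₂) = √(6.2472² + 4.7390²) = 7.8413 for independent samples with unequal variances.
With t* = 1.292, the margin is 1.292 × 7.8413 = 10.1310.
x̄₁ − x̄₂ = 415.3 − 460.9 = -45.6000; the interval is -45.6000 ± 10.1310 = (-55.73, -35.47).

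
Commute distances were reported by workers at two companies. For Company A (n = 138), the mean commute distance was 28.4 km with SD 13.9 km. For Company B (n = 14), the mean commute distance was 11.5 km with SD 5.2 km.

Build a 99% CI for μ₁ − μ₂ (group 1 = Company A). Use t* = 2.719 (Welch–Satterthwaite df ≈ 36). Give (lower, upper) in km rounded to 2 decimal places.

(11.94, 21.86)

Standard errors of each mean: 13.9/√138 = 1.1832 and 5.2/√14 = 1.3898.
SE(x̄₁ − x̄₂) = √(1.1832² + 1.3898²) = 1.8252 for independent samples with unequal variances.
With t* = 2.719, the margin is 2.719 × 1.8252 = 4.9627.
x̄₁ − x̄₂ = 28.4 − 11.5 = 16.9000; the interval is 16.9000 ± 4.9627 = (11.94, 21.86).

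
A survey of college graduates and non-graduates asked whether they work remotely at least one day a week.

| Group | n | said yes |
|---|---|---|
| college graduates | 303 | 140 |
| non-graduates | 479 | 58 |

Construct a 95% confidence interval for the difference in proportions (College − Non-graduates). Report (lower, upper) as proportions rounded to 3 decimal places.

(0.278, 0.404)

Sample proportions: 140/303 = 0.4620, 58/479 = 0.1211.
Each SE is √(p̂(1−p̂)/n): √(0.4620·0.5380/303) = 0.02864 and √(0.1211·0.8789/479) = 0.01491.
SE(p̂₁ − p̂₂) = √(SE₁² + SE₂²) = √(0.0008202496 + 0.0002223081) = 0.03229, since the two samples are independent.
At 95% confidence z* = 1.960; margin = 1.960 × 0.03229 = 0.06329.
The difference is 0.4620 − 0.1211 = 0.3409, so the interval is 0.3409 ± 0.06329 = (0.278, 0.404).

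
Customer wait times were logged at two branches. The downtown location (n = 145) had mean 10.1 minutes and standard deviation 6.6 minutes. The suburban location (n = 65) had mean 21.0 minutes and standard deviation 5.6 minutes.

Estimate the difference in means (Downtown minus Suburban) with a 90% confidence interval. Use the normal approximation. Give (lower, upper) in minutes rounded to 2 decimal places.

(-12.36, -9.44)

Standard errors of each mean: 6.6/√145 = 0.5481 and 5.6/√65 = 0.6946.
SE(x̄₁ − x̄₂) = √(0.5481² + 0.6946²) = 0.8848 for independent samples with unequal variances.
With z* = 1.645, the margin is 1.645 × 0.8848 = 1.4555.
x̄₁ − x̄₂ = 10.1 − 21.0 = -10.9000; the interval is -10.9000 ± 1.4555 = (-12.36, -9.44).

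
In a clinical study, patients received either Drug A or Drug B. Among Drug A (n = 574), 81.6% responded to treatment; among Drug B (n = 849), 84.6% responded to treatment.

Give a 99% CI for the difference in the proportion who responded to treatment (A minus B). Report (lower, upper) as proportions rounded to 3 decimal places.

(-0.082, 0.022)

SE₁ = √(p̂₁(1−p̂₁)/n₁) = √(0.8160·0.1840/574) = 0.01617; SE₂ = √(0.8460·0.1540/849) = 0.01239.
Independent samples: SE of the difference = √(SE₁² + SE₂²) = √(0.0002614689 + 0.0001535121) = 0.02037.
z* for 99% confidence is 2.576, so the margin of error is 2.576 × 0.02037 = 0.05247.
Point estimate p̂₁ − p̂₂ = 0.8160 − 0.8460 = -0.0300.
-0.0300 ± 0.05247 → (-0.082, 0.022).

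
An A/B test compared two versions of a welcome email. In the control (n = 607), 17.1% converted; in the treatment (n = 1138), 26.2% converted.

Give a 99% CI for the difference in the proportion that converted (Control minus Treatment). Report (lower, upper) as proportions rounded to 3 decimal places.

SE₁ = √(p̂₁(1−p̂₁)/n₁) = √(0.1710·0.8290/607) = 0.01528; SE₂ = √(0.2620·0.7380/1138) = 0.01303.
Independent samples: SE of the difference = √(SE₁² + SE₂²) = √(0.0002334784 + 0.0001697809) = 0.02008.
z* for 99% confidence is 2.576, so the margin of error is 2.576 × 0.02008 = 0.05173.
Point estimate p̂₁ − p̂₂ = 0.1710 − 0.2620 = -0.0910.
-0.0910 ± 0.05173 → (-0.143, -0.039).

(-0.143, -0.039)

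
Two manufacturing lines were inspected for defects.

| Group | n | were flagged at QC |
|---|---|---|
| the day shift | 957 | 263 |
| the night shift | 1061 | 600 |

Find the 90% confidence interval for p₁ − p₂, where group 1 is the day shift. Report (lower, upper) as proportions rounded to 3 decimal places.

Sample proportions: 263/957 = 0.2748, 600/1061 = 0.5655.
Each SE is √(p̂(1−p̂)/n): √(0.2748·0.7252/957) = 0.01443 and √(0.5655·0.4345/1061) = 0.01522.
SE(p̂₁ − p̂₂) = √(SE₁² + SE₂²) = √(0.0002082249 + 0.0002316484) = 0.02097, since the two samples are independent.
At 90% confidence z* = 1.645; margin = 1.645 × 0.02097 = 0.03450.
The difference is 0.2748 − 0.5655 = -0.2907, so the interval is -0.2907 ± 0.03450 = (-0.325, -0.256).

(-0.325, -0.256)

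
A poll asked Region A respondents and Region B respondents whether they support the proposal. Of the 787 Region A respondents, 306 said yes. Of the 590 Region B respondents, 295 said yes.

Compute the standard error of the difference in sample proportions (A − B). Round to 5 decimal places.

p̂₁ = 306/787 = 0.3888 and p̂₂ = 295/590 = 0.5000.
SE₁ = √(p̂₁(1−p̂₁)/n₁) = √(0.3888·0.6112/787) = 0.01738; SE₂ = √(0.5000·0.5000/590) = 0.02058.
Independent samples: SE of the difference = √(SE₁² + SE₂²) = √(0.0003020644 + 0.0004235364) = 0.02694.

0.02694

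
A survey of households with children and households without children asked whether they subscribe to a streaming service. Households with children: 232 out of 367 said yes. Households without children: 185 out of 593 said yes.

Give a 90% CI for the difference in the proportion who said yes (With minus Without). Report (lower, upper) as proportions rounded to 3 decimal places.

Sample proportions: 232/367 = 0.6322, 185/593 = 0.3120.
Each SE is √(p̂(1−p̂)/n): √(0.6322·0.3678/367) = 0.02517 and √(0.3120·0.6880/593) = 0.01903.
SE(p̂₁ − p̂₂) = √(SE₁² + SE₂²) = √(0.0006335289 + 0.0003621409) = 0.03155, since the two samples are independent.
At 90% confidence z* = 1.645; margin = 1.645 × 0.03155 = 0.05190.
The difference is 0.6322 − 0.3120 = 0.3202, so the interval is 0.3202 ± 0.05190 = (0.268, 0.372).

(0.268, 0.372)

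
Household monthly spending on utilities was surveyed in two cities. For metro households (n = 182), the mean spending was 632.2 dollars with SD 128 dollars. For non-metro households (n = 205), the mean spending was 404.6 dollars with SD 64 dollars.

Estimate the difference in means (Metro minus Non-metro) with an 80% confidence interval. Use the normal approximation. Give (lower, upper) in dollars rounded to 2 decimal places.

Per-group SEs: s₁/√n₁ = 128/√182 = 9.4880, s₂/√n₂ = 64/√205 = 4.4700.
Unpooled SE of the difference: √(90.022144 + 19.9809) = 10.4882.
Margin of error = z* · SE = 1.282 × 10.4882 = 13.4459.
x̄₁ − x̄₂ = 632.2 − 404.6 = 227.6000.
CI: 227.6000 ± 13.4459 = (214.15, 241.05).

(214.15, 241.05)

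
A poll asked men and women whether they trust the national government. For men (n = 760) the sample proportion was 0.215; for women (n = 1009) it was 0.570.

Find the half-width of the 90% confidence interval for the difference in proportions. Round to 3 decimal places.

0.035

The two standard errors are √(0.2150×0.7850/760) = 0.01490 and √(0.5700×0.4300/1009) = 0.01559.
Because the samples are independent, SE_diff = √(0.01490² + 0.01559²) = 0.02157.
Using z* = 1.645 for 90%, ME = 1.645 × 0.02157 = 0.03548.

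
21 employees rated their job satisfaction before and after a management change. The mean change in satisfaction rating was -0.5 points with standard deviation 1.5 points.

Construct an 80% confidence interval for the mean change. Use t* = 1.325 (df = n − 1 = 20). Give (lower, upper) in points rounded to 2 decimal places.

This is a matched-pairs design, so SE = s_d/√n = 1.5/√21 = 0.3273.
Margin = 1.325 × 0.3273 = 0.4337; the interval is -0.5 ± 0.4337 = (-0.93, -0.07).

(-0.93, -0.07)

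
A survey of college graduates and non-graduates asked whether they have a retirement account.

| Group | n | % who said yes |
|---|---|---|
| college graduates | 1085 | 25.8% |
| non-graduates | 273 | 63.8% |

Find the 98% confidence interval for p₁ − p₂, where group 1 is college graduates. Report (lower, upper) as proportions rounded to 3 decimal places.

SE₁ = √(p̂₁(1−p̂₁)/n₁) = √(0.2580·0.7420/1085) = 0.01328; SE₂ = √(0.6380·0.3620/273) = 0.02909.
Independent samples: SE of the difference = √(SE₁² + SE₂²) = √(0.0001763584 + 0.0008462281) = 0.03198.
z* for 98% confidence is 2.326, so the margin of error is 2.326 × 0.03198 = 0.07439.
Point estimate p̂₁ − p̂₂ = 0.2580 − 0.6380 = -0.3800.
-0.3800 ± 0.07439 → (-0.454, -0.306).

(-0.454, -0.306)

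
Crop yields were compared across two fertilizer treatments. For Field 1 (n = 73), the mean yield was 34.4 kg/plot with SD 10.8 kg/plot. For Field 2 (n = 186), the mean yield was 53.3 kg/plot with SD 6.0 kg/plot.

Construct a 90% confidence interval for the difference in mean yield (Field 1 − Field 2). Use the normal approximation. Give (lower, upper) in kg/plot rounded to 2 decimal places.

(-21.10, -16.70)

Per-group SEs: s₁/√n₁ = 10.8/√73 = 1.2640, s₂/√n₂ = 6.0/√186 = 0.4399.
Unpooled SE of the difference: √(1.597696 + 0.19351201) = 1.3384.
Margin of error = z* · SE = 1.645 × 1.3384 = 2.2017.
x̄₁ − x̄₂ = 34.4 − 53.3 = -18.9000.
CI: -18.9000 ± 2.2017 = (-21.10, -16.70).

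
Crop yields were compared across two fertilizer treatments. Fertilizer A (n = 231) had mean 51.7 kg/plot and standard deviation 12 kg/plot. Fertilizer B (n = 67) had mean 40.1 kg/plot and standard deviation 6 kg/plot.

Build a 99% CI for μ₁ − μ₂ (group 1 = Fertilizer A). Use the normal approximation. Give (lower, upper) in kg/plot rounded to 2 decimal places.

(8.82, 14.38)

Per-group SEs: s₁/√n₁ = 12/√231 = 0.7895, s₂/√n₂ = 6/√67 = 0.7330.
Unpooled SE of the difference: √(0.62331025 + 0.537289) = 1.0773.
Margin of error = z* · SE = 2.576 × 1.0773 = 2.7751.
x̄₁ − x̄₂ = 51.7 − 40.1 = 11.6000.
CI: 11.6000 ± 2.7751 = (8.82, 14.38).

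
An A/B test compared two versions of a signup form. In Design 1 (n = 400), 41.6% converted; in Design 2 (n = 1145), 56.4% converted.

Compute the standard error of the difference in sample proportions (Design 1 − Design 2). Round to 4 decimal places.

0.0287

The two standard errors are √(0.4160×0.5840/400) = 0.02464 and √(0.5640×0.4360/1145) = 0.01465.
Because the samples are independent, SE_diff = √(0.02464² + 0.01465²) = 0.02867.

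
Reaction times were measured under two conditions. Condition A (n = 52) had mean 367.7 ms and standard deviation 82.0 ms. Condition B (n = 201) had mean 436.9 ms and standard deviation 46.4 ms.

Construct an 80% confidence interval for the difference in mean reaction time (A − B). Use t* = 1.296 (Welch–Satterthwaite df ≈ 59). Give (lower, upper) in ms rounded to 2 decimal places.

Per-group SEs: s₁/√n₁ = 82.0/√52 = 11.3714, s₂/√n₂ = 46.4/√201 = 3.2728.
Unpooled SE of the difference: √(129.30873796 + 10.71121984) = 11.8330.
Margin of error = t* · SE = 1.296 × 11.8330 = 15.3356.
x̄₁ − x̄₂ = 367.7 − 436.9 = -69.2000.
CI: -69.2000 ± 15.3356 = (-84.54, -53.86).

(-84.54, -53.86)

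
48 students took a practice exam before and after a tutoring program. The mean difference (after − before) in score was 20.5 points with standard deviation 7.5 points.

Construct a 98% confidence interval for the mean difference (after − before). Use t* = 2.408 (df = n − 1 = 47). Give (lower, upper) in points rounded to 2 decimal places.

(17.89, 23.11)

Paired design: SE = s_d/√n = 7.5/√48 = 1.0825.
t* = 2.408; margin of error = 2.408 × 1.0825 = 2.6067.
20.5 ± 2.6067 → (17.89, 23.11).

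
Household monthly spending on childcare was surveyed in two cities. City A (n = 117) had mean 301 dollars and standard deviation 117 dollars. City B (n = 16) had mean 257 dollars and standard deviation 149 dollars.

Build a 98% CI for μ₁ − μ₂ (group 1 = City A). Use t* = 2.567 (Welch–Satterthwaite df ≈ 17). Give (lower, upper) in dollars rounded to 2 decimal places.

SE₁ = s₁/√n₁ = 117/√117 = 10.8167; SE₂ = 149/√16 = 37.2500.
Independent samples, unequal variances: SE_diff = √(SE₁² + SE₂²) = √(117.00099889 + 1387.5625) = 38.7887.
t* = 2.567, so margin of error = 2.567 × 38.7887 = 99.5706.
Difference in means = 301 − 257 = 44.0000.
44.0000 ± 99.5706 → (-55.57, 143.57).

(-55.57, 143.57)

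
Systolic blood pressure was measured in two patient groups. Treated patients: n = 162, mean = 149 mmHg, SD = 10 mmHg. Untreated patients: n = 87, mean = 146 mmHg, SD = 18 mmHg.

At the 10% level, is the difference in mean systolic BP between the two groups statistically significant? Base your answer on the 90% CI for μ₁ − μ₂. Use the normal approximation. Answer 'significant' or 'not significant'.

not significant

SE₁ = s₁/√n₁ = 10/√162 = 0.7857; SE₂ = 18/√87 = 1.9298.
Independent samples, unequal variances: SE_diff = √(SE₁² + SE₂²) = √(0.61732449 + 3.72412804) = 2.0836.
z* = 1.645, so margin of error = 1.645 × 2.0836 = 3.4275.
Difference in means = 149 − 146 = 3.0000.
3.0000 ± 3.4275 → (-0.4275, 6.4275).
The interval (-0.4275, 6.4275) contains 0, so the difference is not significant.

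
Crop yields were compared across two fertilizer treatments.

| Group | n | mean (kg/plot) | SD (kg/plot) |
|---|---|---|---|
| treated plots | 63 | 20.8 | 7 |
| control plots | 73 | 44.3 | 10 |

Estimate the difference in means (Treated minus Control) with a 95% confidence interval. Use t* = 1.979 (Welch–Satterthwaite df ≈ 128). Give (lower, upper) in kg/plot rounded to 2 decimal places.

(-26.40, -20.60)

Per-group SEs: s₁/√n₁ = 7/√63 = 0.8819, s₂/√n₂ = 10/√73 = 1.1704.
Unpooled SE of the difference: √(0.77774761 + 1.36983616) = 1.4655.
Margin of error = t* · SE = 1.979 × 1.4655 = 2.9002.
x̄₁ − x̄₂ = 20.8 − 44.3 = -23.5000.
CI: -23.5000 ± 2.9002 = (-26.40, -20.60).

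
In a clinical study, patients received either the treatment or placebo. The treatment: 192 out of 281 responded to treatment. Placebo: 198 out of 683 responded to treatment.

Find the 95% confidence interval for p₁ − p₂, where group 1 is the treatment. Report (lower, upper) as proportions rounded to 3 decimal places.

(0.329, 0.458)

Sample proportions: 192/281 = 0.6833, 198/683 = 0.2899.
Each SE is √(p̂(1−p̂)/n): √(0.6833·0.3167/281) = 0.02775 and √(0.2899·0.7101/683) = 0.01736.
SE(p̂₁ − p̂₂) = √(SE₁² + SE₂²) = √(0.0007700625 + 0.0003013696) = 0.03273, since the two samples are independent.
At 95% confidence z* = 1.960; margin = 1.960 × 0.03273 = 0.06415.
The difference is 0.6833 − 0.2899 = 0.3934, so the interval is 0.3934 ± 0.06415 = (0.329, 0.458).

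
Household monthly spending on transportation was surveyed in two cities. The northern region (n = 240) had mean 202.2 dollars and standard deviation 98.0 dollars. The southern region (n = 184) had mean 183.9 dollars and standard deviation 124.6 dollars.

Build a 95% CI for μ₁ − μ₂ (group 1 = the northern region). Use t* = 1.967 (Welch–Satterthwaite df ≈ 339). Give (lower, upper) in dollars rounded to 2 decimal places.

Per-group SEs: s₁/√n₁ = 98.0/√240 = 6.3259, s₂/√n₂ = 124.6/√184 = 9.1856.
Unpooled SE of the difference: √(40.01701081 + 84.37524736) = 11.1531.
Margin of error = t* · SE = 1.967 × 11.1531 = 21.9381.
x̄₁ − x̄₂ = 202.2 − 183.9 = 18.3000.
CI: 18.3000 ± 21.9381 = (-3.64, 40.24).

(-3.64, 40.24)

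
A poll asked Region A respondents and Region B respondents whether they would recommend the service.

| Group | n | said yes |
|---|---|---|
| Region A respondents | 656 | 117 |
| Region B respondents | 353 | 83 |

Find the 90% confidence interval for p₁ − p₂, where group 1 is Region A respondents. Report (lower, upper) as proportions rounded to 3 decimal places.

(-0.101, -0.012)

Sample proportions: 117/656 = 0.1784, 83/353 = 0.2351.
Each SE is √(p̂(1−p̂)/n): √(0.1784·0.8216/656) = 0.01495 and √(0.2351·0.7649/353) = 0.02257.
SE(p̂₁ − p̂₂) = √(SE₁² + SE₂²) = √(0.0002235025 + 0.0005094049) = 0.02707, since the two samples are independent.
At 90% confidence z* = 1.645; margin = 1.645 × 0.02707 = 0.04453.
The difference is 0.1784 − 0.2351 = -0.0567, so the interval is -0.0567 ± 0.04453 = (-0.101, -0.012).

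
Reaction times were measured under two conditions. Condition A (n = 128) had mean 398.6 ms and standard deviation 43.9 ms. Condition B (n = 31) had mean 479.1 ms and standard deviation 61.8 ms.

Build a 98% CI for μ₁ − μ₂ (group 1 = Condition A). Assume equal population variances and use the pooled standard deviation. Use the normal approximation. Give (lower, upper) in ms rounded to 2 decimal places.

(-102.78, -58.22)

Pooled variance s_p² = [127·43.9² + 30·61.8²] / (128+31−2) = 2288.7444, so s_p = 47.8408.
SE_diff = s_p·√(1/n₁ + 1/n₂) = 47.8408·√(1/128 + 1/31) = 9.5766.
z* = 2.326; margin = 2.326 × 9.5766 = 22.2752.
Difference = 398.6 − 479.1 = -80.5000.
-80.5000 ± 22.2752 → (-102.78, -58.22).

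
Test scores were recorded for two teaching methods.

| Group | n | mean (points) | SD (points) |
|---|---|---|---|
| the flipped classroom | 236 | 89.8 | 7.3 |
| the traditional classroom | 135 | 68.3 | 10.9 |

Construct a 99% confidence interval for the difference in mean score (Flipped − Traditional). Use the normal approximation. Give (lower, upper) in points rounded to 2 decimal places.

(18.79, 24.21)

SE₁ = s₁/√n₁ = 7.3/√236 = 0.4752; SE₂ = 10.9/√135 = 0.9381.
Independent samples, unequal variances: SE_diff = √(SE₁² + SE₂²) = √(0.22581504 + 0.88003161) = 1.0516.
z* = 2.576, so margin of error = 2.576 × 1.0516 = 2.7089.
Difference in means = 89.8 − 68.3 = 21.5000.
21.5000 ± 2.7089 → (18.79, 24.21).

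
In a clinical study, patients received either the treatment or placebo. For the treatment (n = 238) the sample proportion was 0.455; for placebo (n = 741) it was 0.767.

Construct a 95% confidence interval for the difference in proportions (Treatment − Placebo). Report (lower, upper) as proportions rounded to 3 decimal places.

(-0.382, -0.242)

Each SE is √(p̂(1−p̂)/n): √(0.4550·0.5450/238) = 0.03228 and √(0.7670·0.2330/741) = 0.01553.
SE(p̂₁ − p̂₂) = √(SE₁² + SE₂²) = √(0.0010419984 + 0.0002411809) = 0.03582, since the two samples are independent.
At 95% confidence z* = 1.960; margin = 1.960 × 0.03582 = 0.07021.
The difference is 0.4550 − 0.7670 = -0.3120, so the interval is -0.3120 ± 0.07021 = (-0.382, -0.242).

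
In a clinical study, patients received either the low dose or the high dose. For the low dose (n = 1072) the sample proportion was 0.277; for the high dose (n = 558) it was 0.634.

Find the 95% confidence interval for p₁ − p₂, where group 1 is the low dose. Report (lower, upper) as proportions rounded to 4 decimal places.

(-0.4051, -0.3089)

The two standard errors are √(0.2770×0.7230/1072) = 0.01367 and √(0.6340×0.3660/558) = 0.02039.
Because the samples are independent, SE_diff = √(0.01367² + 0.02039²) = 0.02455.
Using z* = 1.960 for 95%, ME = 1.960 × 0.02455 = 0.04812.
p̂₁ − p̂₂ = -0.3570; interval -0.3570 ± 0.04812 gives (-0.4051, -0.3089).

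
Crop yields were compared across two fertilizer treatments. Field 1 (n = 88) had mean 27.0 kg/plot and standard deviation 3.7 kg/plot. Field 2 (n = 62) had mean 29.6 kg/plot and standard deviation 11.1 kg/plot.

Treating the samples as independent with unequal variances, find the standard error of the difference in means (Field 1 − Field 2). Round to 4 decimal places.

1.4638

Standard errors of each mean: 3.7/√88 = 0.3944 and 11.1/√62 = 1.4097.
SE(x̄₁ − x̄₂) = √(0.3944² + 1.4097²) = 1.4638 for independent samples with unequal variances.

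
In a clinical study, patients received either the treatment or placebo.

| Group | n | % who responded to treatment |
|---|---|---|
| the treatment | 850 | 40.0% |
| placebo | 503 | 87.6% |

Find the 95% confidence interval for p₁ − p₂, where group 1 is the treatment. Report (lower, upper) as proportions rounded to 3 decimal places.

SE₁ = √(p̂₁(1−p̂₁)/n₁) = √(0.4000·0.6000/850) = 0.01680; SE₂ = √(0.8760·0.1240/503) = 0.01470.
Independent samples: SE of the difference = √(SE₁² + SE₂²) = √(0.00028224 + 0.00021609) = 0.02232.
z* for 95% confidence is 1.960, so the margin of error is 1.960 × 0.02232 = 0.04375.
Point estimate p̂₁ − p̂₂ = 0.4000 − 0.8760 = -0.4760.
-0.4760 ± 0.04375 → (-0.520, -0.432).

(-0.520, -0.432)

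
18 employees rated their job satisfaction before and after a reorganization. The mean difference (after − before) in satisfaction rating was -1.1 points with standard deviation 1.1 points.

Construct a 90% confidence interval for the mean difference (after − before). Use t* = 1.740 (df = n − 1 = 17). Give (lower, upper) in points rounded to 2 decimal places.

Paired design: SE = s_d/√n = 1.1/√18 = 0.2593.
t* = 1.740; margin of error = 1.740 × 0.2593 = 0.4512.
-1.1 ± 0.4512 → (-1.55, -0.65).

(-1.55, -0.65)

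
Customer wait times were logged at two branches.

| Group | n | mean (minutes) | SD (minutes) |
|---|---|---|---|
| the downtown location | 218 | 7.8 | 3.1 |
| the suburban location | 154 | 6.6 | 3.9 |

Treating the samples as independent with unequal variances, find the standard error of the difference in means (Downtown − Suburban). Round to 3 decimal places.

Per-group SEs: s₁/√n₁ = 3.1/√218 = 0.2100, s₂/√n₂ = 3.9/√154 = 0.3143.
Unpooled SE of the difference: √(0.0441 + 0.09878449) = 0.3780.

0.378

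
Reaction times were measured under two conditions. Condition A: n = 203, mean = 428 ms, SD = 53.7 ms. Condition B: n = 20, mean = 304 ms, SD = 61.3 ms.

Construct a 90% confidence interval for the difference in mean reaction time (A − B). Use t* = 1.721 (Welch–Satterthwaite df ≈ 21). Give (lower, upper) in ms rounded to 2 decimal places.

Per-group SEs: s₁/√n₁ = 53.7/√203 = 3.7690, s₂/√n₂ = 61.3/√20 = 13.7071.
Unpooled SE of the difference: √(14.205361 + 187.88459041) = 14.2158.
Margin of error = t* · SE = 1.721 × 14.2158 = 24.4654.
x̄₁ − x̄₂ = 428 − 304 = 124.0000.
CI: 124.0000 ± 24.4654 = (99.53, 148.47).

(99.53, 148.47)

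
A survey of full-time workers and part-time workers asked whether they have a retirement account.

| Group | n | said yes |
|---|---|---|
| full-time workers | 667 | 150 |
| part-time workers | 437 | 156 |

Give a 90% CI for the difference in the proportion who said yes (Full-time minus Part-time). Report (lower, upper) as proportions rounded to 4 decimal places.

(-0.1782, -0.0860)

p̂₁ = 150/667 = 0.2249 and p̂₂ = 156/437 = 0.3570.
SE₁ = √(p̂₁(1−p̂₁)/n₁) = √(0.2249·0.7751/667) = 0.01617; SE₂ = √(0.3570·0.6430/437) = 0.02292.
Independent samples: SE of the difference = √(SE₁² + SE₂²) = √(0.0002614689 + 0.0005253264) = 0.02805.
z* for 90% confidence is 1.645, so the margin of error is 1.645 × 0.02805 = 0.04614.
Point estimate p̂₁ − p̂₂ = 0.2249 − 0.3570 = -0.1321.
-0.1321 ± 0.04614 → (-0.1782, -0.0860).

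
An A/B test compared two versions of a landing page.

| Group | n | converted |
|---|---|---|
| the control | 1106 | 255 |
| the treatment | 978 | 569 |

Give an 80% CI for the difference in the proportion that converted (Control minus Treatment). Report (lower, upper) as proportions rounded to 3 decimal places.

Sample proportions: 255/1106 = 0.2306, 569/978 = 0.5818.
Each SE is √(p̂(1−p̂)/n): √(0.2306·0.7694/1106) = 0.01267 and √(0.5818·0.4182/978) = 0.01577.
SE(p̂₁ − p̂₂) = √(SE₁² + SE₂²) = √(0.0001605289 + 0.0002486929) = 0.02023, since the two samples are independent.
At 80% confidence z* = 1.282; margin = 1.282 × 0.02023 = 0.02593.
The difference is 0.2306 − 0.5818 = -0.3512, so the interval is -0.3512 ± 0.02593 = (-0.377, -0.325).

(-0.377, -0.325)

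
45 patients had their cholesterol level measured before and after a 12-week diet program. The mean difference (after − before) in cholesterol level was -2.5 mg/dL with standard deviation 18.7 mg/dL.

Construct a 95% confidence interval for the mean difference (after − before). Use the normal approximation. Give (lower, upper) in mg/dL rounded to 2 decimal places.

This is a matched-pairs design, so SE = s_d/√n = 18.7/√45 = 2.7876.
Margin = 1.960 × 2.7876 = 5.4637; the interval is -2.5 ± 5.4637 = (-7.96, 2.96).

(-7.96, 2.96)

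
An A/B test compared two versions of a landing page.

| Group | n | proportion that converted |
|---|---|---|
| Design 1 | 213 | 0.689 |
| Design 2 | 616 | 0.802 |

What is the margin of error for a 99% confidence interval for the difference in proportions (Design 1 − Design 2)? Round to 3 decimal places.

0.092

The two standard errors are √(0.6890×0.3110/213) = 0.03172 and √(0.8020×0.1980/616) = 0.01606.
Because the samples are independent, SE_diff = √(0.03172² + 0.01606²) = 0.03555.
Using z* = 2.576 for 99%, ME = 2.576 × 0.03555 = 0.09158.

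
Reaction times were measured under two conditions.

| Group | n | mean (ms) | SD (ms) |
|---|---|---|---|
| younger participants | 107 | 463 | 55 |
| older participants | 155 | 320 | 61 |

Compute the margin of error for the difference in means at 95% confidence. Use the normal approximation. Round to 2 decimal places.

Standard errors of each mean: 55/√107 = 5.3171 and 61/√155 = 4.8996.
SE(x̄₁ − x̄₂) = √(5.3171² + 4.8996²) = 7.2303 for independent samples with unequal variances.
With z* = 1.960, the margin is 1.960 × 7.2303 = 14.1714.

14.17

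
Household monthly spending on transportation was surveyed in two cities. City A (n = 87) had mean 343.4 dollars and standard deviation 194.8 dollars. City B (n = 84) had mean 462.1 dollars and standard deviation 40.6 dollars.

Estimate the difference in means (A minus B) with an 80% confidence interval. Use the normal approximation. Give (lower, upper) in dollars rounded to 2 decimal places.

Per-group SEs: s₁/√n₁ = 194.8/√87 = 20.8848, s₂/√n₂ = 40.6/√84 = 4.4298.
Unpooled SE of the difference: √(436.17487104 + 19.62312804) = 21.3494.
Margin of error = z* · SE = 1.282 × 21.3494 = 27.3699.
x̄₁ − x̄₂ = 343.4 − 462.1 = -118.7000.
CI: -118.7000 ± 27.3699 = (-146.07, -91.33).

(-146.07, -91.33)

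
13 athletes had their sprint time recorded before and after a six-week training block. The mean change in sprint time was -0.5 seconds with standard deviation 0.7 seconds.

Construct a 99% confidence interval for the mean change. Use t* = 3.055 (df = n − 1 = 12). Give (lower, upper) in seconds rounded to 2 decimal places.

Paired design: SE = s_d/√n = 0.7/√13 = 0.1941.
t* = 3.055; margin of error = 3.055 × 0.1941 = 0.5930.
-0.5 ± 0.5930 → (-1.09, 0.09).

(-1.09, 0.09)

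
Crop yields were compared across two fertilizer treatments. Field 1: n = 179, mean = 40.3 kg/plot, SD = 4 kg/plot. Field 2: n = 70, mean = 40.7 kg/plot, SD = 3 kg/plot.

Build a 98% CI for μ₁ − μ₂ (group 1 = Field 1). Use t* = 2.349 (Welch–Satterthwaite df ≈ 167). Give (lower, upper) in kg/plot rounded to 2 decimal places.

(-1.50, 0.70)

SE₁ = s₁/√n₁ = 4/√179 = 0.2990; SE₂ = 3/√70 = 0.3586.
Independent samples, unequal variances: SE_diff = √(SE₁² + SE₂²) = √(0.089401 + 0.12859396) = 0.4669.
t* = 2.349, so margin of error = 2.349 × 0.4669 = 1.0967.
Difference in means = 40.3 − 40.7 = -0.4000.
-0.4000 ± 1.0967 → (-1.50, 0.70).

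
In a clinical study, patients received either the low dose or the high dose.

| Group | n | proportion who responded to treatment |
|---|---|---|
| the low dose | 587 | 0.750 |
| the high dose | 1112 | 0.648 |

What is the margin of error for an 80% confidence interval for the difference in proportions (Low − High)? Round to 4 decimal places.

0.0294

Each SE is √(p̂(1−p̂)/n): √(0.7500·0.2500/587) = 0.01787 and √(0.6480·0.3520/1112) = 0.01432.
SE(p̂₁ − p̂₂) = √(SE₁² + SE₂²) = √(0.0003193369 + 0.0002050624) = 0.02290, since the two samples are independent.
At 80% confidence z* = 1.282; margin = 1.282 × 0.02290 = 0.02936.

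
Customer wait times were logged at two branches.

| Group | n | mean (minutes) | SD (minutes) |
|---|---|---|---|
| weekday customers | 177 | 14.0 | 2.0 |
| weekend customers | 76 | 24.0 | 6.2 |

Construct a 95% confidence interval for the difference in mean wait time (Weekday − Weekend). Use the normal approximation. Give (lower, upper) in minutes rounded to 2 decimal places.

(-11.42, -8.58)

Standard errors of each mean: 2.0/√177 = 0.1503 and 6.2/√76 = 0.7112.
SE(x̄₁ − x̄₂) = √(0.1503² + 0.7112²) = 0.7269 for independent samples with unequal variances.
With z* = 1.960, the margin is 1.960 × 0.7269 = 1.4247.
x̄₁ − x̄₂ = 14.0 − 24.0 = -10.0000; the interval is -10.0000 ± 1.4247 = (-11.42, -8.58).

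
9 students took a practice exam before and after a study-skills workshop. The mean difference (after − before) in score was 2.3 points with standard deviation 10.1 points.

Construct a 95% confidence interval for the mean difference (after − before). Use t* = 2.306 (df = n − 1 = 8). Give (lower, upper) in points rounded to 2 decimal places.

(-5.46, 10.06)

Paired design: SE = s_d/√n = 10.1/√9 = 3.3667.
t* = 2.306; margin of error = 2.306 × 3.3667 = 7.7636.
2.3 ± 7.7636 → (-5.46, 10.06).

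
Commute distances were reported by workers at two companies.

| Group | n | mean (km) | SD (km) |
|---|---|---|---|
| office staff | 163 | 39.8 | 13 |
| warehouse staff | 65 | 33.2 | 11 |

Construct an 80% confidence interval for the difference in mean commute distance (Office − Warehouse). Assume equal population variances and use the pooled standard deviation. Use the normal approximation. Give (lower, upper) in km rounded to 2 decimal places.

Pooled variance s_p² = [162·13² + 64·11²] / (163+65−2) = 155.4071, so s_p = 12.4662.
SE_diff = s_p·√(1/n₁ + 1/n₂) = 12.4662·√(1/163 + 1/65) = 1.8287.
z* = 1.282; margin = 1.282 × 1.8287 = 2.3444.
Difference = 39.8 − 33.2 = 6.6000.
6.6000 ± 2.3444 → (4.26, 8.94).

(4.26, 8.94)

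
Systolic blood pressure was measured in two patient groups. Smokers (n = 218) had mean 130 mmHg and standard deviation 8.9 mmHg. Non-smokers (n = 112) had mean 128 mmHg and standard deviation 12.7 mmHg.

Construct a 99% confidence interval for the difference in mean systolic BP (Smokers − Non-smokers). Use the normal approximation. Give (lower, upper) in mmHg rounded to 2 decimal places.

(-1.46, 5.46)

SE₁ = s₁/√n₁ = 8.9/√218 = 0.6028; SE₂ = 12.7/√112 = 1.2000.
Independent samples, unequal variances: SE_diff = √(SE₁² + SE₂²) = √(0.36336784 + 1.44) = 1.3429.
z* = 2.576, so margin of error = 2.576 × 1.3429 = 3.4593.
Difference in means = 130 − 128 = 2.0000.
2.0000 ± 3.4593 → (-1.46, 5.46).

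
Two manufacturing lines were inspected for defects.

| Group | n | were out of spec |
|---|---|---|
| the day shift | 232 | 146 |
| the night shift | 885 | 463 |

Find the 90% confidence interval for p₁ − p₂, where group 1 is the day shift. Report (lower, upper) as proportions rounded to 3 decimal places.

(0.047, 0.165)

p̂₁ = 146/232 = 0.6293 and p̂₂ = 463/885 = 0.5232.
SE₁ = √(p̂₁(1−p̂₁)/n₁) = √(0.6293·0.3707/232) = 0.03171; SE₂ = √(0.5232·0.4768/885) = 0.01679.
Independent samples: SE of the difference = √(SE₁² + SE₂²) = √(0.0010055241 + 0.0002819041) = 0.03588.
z* for 90% confidence is 1.645, so the margin of error is 1.645 × 0.03588 = 0.05902.
Point estimate p̂₁ − p̂₂ = 0.6293 − 0.5232 = 0.1061.
0.1061 ± 0.05902 → (0.047, 0.165).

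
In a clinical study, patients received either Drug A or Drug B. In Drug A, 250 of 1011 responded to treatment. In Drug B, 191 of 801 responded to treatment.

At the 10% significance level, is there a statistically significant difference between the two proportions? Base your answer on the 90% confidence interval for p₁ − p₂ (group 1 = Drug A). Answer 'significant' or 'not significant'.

not significant

First, p̂₁ = 250/1011 = 0.2473; p̂₂ = 191/801 = 0.2385.
The two standard errors are √(0.2473×0.7527/1011) = 0.01357 and √(0.2385×0.7615/801) = 0.01506.
Because the samples are independent, SE_diff = √(0.01357² + 0.01506²) = 0.02027.
Using z* = 1.645 for 90%, ME = 1.645 × 0.02027 = 0.03334.
p̂₁ − p̂₂ = 0.0088; interval 0.0088 ± 0.03334 gives (-0.02454, 0.04214).
The interval (-0.02454, 0.04214) contains 0, so the difference is not significant.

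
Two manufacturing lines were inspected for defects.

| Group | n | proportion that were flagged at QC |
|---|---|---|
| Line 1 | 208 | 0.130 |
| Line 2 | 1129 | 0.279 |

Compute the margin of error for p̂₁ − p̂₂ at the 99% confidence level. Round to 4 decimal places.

The two standard errors are √(0.1300×0.8700/208) = 0.02332 and √(0.2790×0.7210/1129) = 0.01335.
Because the samples are independent, SE_diff = √(0.02332² + 0.01335²) = 0.02687.
Using z* = 2.576 for 99%, ME = 2.576 × 0.02687 = 0.06922.

0.0692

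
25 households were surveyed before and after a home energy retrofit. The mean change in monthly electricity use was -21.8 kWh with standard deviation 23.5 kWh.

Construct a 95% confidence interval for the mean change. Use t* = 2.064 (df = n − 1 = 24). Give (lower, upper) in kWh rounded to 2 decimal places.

(-31.50, -12.10)

Paired design: SE = s_d/√n = 23.5/√25 = 4.7000.
t* = 2.064; margin of error = 2.064 × 4.7000 = 9.7008.
-21.8 ± 9.7008 → (-31.50, -12.10).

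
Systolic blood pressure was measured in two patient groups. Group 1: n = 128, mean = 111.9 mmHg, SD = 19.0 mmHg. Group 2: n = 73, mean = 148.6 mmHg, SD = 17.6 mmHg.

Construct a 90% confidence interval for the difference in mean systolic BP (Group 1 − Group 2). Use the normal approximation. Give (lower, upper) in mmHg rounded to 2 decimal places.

SE₁ = s₁/√n₁ = 19.0/√128 = 1.6794; SE₂ = 17.6/√73 = 2.0599.
Independent samples, unequal variances: SE_diff = √(SE₁² + SE₂²) = √(2.82038436 + 4.24318801) = 2.6577.
z* = 1.645, so margin of error = 1.645 × 2.6577 = 4.3719.
Difference in means = 111.9 − 148.6 = -36.7000.
-36.7000 ± 4.3719 → (-41.07, -32.33).

(-41.07, -32.33)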